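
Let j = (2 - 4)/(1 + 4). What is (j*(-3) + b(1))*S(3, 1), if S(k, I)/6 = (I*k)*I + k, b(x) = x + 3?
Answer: 936/5 ≈ 187.20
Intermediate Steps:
b(x) = 3 + x
S(k, I) = 6*k + 6*k*I**2 (S(k, I) = 6*((I*k)*I + k) = 6*(k*I**2 + k) = 6*(k + k*I**2) = 6*k + 6*k*I**2)
j = -2/5 ≈ -0.40000
(j*(-3) + b(1))*S(3, 1) = (-2/5*(-3) + (3 + 1))*(6*3*(1 + 1**2)) = (6/5 + 4)*(6*3*(1 + 1)) = 26*(6*3*2)/5 = (26/5)*36 = 936/5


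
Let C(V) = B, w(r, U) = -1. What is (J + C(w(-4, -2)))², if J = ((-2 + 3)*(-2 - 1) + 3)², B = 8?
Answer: 64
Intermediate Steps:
C(V) = 8
J = 0 (J = (1*(-3) + 3)² = (-3 + 3)² = 0² = 0)
(J + C(w(-4, -2)))² = (0 + 8)² = 8² = 64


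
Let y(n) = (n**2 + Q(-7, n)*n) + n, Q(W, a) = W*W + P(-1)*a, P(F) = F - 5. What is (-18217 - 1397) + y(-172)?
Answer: -176134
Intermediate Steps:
P(F) = -5 + F
Q(W, a) = W**2 - 6*a (Q(W, a) = W*W + (-5 - 1)*a = W**2 - 6*a)
y(n) = n + n**2 + n*(49 - 6*n) (y(n) = (n**2 + ((-7)**2 - 6*n)*n) + n = (n**2 + (49 - 6*n)*n) + n = (n**2 + n*(49 - 6*n)) + n = n + n**2 + n*(49 - 6*n))
(-18217 - 1397) + y(-172) = (-18217 - 1397) + 5*(-172)*(10 - 1*(-172)) = -19614 + 5*(-172)*(10 + 172) = -19614 + 5*(-172)*182 = -19614 - 156520 = -176134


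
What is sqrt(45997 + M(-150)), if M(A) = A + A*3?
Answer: sqrt(45397) ≈ 213.07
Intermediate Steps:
M(A) = 4*A (M(A) = A + 3*A = 4*A)
sqrt(45997 + M(-150)) = sqrt(45997 + 4*(-150)) = sqrt(45997 - 600) = sqrt(45397)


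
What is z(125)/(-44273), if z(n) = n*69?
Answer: -8625/44273 ≈ -0.19481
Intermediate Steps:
z(n) = 69*n
z(125)/(-44273) = (69*125)/(-44273) = 8625*(-1/44273) = -8625/44273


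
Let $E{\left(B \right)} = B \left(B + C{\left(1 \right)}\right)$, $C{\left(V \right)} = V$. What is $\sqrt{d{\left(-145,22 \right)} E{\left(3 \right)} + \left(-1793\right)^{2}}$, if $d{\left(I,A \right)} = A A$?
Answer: $11 \sqrt{26617} \approx 1794.6$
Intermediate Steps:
$d{\left(I,A \right)} = A^{2}$
$E{\left(B \right)} = B \left(1 + B\right)$ ($E{\left(B \right)} = B \left(B + 1\right) = B \left(1 + B\right)$)
$\sqrt{d{\left(-145,22 \right)} E{\left(3 \right)} + \left(-1793\right)^{2}} = \sqrt{22^{2} \cdot 3 \left(1 + 3\right) + \left(-1793\right)^{2}} = \sqrt{484 \cdot 3 \cdot 4 + 3214849} = \sqrt{484 \cdot 12 + 3214849} = \sqrt{5808 + 3214849} = \sqrt{3220657} = 11 \sqrt{26617}$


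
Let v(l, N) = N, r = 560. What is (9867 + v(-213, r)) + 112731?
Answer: 123158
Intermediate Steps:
(9867 + v(-213, r)) + 112731 = (9867 + 560) + 112731 = 10427 + 112731 = 123158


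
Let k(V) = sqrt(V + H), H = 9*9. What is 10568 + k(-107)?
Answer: 10568 + I*sqrt(26) ≈ 10568.0 + 5.099*I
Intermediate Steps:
H = 81
k(V) = sqrt(81 + V) (k(V) = sqrt(V + 81) = sqrt(81 + V))
10568 + k(-107) = 10568 + sqrt(81 - 107) = 10568 + sqrt(-26) = 10568 + I*sqrt(26)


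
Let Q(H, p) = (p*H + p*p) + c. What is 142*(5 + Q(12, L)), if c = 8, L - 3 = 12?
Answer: 59356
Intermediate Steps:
L = 15 (L = 3 + 12 = 15)
Q(H, p) = 8 + p**2 + H*p (Q(H, p) = (p*H + p*p) + 8 = (H*p + p**2) + 8 = (p**2 + H*p) + 8 = 8 + p**2 + H*p)
142*(5 + Q(12, L)) = 142*(5 + (8 + 15**2 + 12*15)) = 142*(5 + (8 + 225 + 180)) = 142*(5 + 413) = 142*418 = 59356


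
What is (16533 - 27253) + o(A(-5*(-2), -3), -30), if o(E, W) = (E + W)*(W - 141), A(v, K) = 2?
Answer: -5932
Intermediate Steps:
o(E, W) = (-141 + W)*(E + W) (o(E, W) = (E + W)*(-141 + W) = (-141 + W)*(E + W))
(16533 - 27253) + o(A(-5*(-2), -3), -30) = (16533 - 27253) + ((-30)² - 141*2 - 141*(-30) + 2*(-30)) = -10720 + (900 - 282 + 4230 - 60) = -10720 + 4788 = -5932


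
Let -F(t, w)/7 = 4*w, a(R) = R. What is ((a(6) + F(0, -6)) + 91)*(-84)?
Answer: -22260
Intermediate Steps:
F(t, w) = -28*w
((a(6) + F(0, -6)) + 91)*(-84) = ((6 - 28*(-6)) + 91)*(-84) = ((6 + 168) + 91)*(-84) = (174 + 91)*(-84) = 265*(-84) = -22260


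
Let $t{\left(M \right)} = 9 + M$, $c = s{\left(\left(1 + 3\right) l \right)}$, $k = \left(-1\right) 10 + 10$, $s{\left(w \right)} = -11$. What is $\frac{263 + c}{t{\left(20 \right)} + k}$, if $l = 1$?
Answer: $\frac{252}{29} \approx 8.6897$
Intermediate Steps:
$k = 0$ ($k = -10 + 10 = 0$)
$c = -11$
$\frac{263 + c}{t{\left(20 \right)} + k} = \frac{263 - 11}{\left(9 + 20\right) + 0} = \frac{252}{29 + 0} = \frac{252}{29}$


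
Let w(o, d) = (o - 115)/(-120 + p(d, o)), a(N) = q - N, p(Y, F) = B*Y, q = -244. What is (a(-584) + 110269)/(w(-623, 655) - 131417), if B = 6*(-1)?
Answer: -24887025/29568784 ≈ -0.84167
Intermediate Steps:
B = -6
p(Y, F) = -6*Y
a(N) = -244 - N
w(o, d) = (-115 + o)/(-120 - 6*d) (w(o, d) = (o - 115)/(-120 - 6*d) = (-115 + o)/(-120 - 6*d))
(a(-584) + 110269)/(w(-623, 655) - 131417) = ((-244 - 1*(-584)) + 110269)/((115 - 1*(-623))/(6*(20 + 655)) - 131417) = ((-244 + 584) + 110269)/((1/6)*(115 + 623)/675 - 131417) = (340 + 110269)/((1/6)*(1/675)*738 - 131417) = 110609/(41/225 - 131417) = 110609/(-29568784/225) = 110609*(-225/29568784) = -24887025/29568784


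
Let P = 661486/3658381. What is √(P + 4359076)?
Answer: √58340792553005741402/3658381 ≈ 2087.8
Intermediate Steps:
P = 661486/3658381 (P = 661486*(1/3658381) = 661486/3658381 ≈ 0.18081)
√(P + 4359076) = √(661486/3658381 + 4359076) = √(15947161477442/3658381) = √58340792553005741402/3658381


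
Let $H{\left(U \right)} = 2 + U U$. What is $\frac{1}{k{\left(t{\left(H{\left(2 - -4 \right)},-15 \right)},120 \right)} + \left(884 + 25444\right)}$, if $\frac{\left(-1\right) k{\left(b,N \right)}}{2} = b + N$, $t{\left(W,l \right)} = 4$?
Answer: $\frac{1}{26080} \approx 3.8344 \cdot 10^{-5}$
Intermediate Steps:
$H{\left(U \right)} = 2 + U^{2}$
$k{\left(b,N \right)} = - 2 N - 2 b$ ($k{\left(b,N \right)} = - 2 \left(b + N\right) = - 2 \left(N + b\right) = - 2 N - 2 b$)
$\frac{1}{k{\left(t{\left(H{\left(2 - -4 \right)},-15 \right)},120 \right)} + \left(884 + 25444\right)} = \frac{1}{\left(\left(-2\right) 120 - 8\right) + \left(884 + 25444\right)} = \frac{1}{\left(-240 - 8\right) + 26328} = \frac{1}{-248 + 26328} = \frac{1}{26080}$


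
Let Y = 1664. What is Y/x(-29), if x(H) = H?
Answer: -1664/29 ≈ -57.379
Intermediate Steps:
Y/x(-29) = 1664/(-29) = 1664*(-1/29) = -1664/29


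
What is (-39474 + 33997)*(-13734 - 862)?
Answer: 79942292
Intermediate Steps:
(-39474 + 33997)*(-13734 - 862) = -5477*(-14596) = 79942292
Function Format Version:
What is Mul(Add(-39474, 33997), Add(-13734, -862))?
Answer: 79942292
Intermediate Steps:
Mul(Add(-39474, 33997), Add(-13734, -862)) = Mul(-5477, -14596) = 79942292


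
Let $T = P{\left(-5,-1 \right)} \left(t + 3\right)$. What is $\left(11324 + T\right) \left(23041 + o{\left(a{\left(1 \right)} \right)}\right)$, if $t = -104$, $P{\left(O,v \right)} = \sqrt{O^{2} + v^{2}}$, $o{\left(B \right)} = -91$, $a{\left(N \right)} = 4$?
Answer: $259885800 - 2317950 \sqrt{26} \approx 2.4807 \cdot 10^{8}$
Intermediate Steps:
$T = - 101 \sqrt{26}$ ($T = \sqrt{\left(-5\right)^{2} + \left(-1\right)^{2}} \left(-104 + 3\right) = \sqrt{25 + 1} \left(-101\right) = \sqrt{26} \left(-101\right) = - 101 \sqrt{26} \approx -515.0$)
$\left(11324 + T\right) \left(23041 + o{\left(a{\left(1 \right)} \right)}\right) = \left(11324 - 101 \sqrt{26}\right) \left(23041 - 91\right) = \left(11324 - 101 \sqrt{26}\right) 22950 = 259885800 - 2317950 \sqrt{26}$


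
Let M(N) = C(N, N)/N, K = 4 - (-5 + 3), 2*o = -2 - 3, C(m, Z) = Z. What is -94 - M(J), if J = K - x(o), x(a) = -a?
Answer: -95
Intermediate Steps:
o = -5/2 (o = (-2 - 3)/2 = (½)*(-5) = -5/2 ≈ -2.5000)
K = 6 (K = 4 - 1*(-2) = 4 + 2 = 6)
J = 7/2 (J = 6 - (-1)*(-5)/2 = 6 - 1*5/2 = 6 - 5/2 = 7/2 ≈ 3.5000)
M(N) = 1 (M(N) = N/N = 1)
-94 - M(J) = -94 - 1*1 = -94 - 1 = -95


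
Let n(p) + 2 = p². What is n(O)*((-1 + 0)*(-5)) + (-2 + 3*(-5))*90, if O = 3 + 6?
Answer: -1135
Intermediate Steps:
O = 9
n(p) = -2 + p²
n(O)*((-1 + 0)*(-5)) + (-2 + 3*(-5))*90 = (-2 + 9²)*((-1 + 0)*(-5)) + (-2 + 3*(-5))*90 = (-2 + 81)*(-1*(-5)) + (-2 - 15)*90 = 79*5 - 17*90 = 395 - 1530 = -1135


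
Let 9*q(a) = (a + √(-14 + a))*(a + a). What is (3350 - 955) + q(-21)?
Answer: 2493 - 14*I*√35/3 ≈ 2493.0 - 27.608*I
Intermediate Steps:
q(a) = 2*a*(a + √(-14 + a))/9 (q(a) = ((a + √(-14 + a))*(a + a))/9 = ((a + √(-14 + a))*(2*a))/9 = (2*a*(a + √(-14 + a)))/9 = 2*a*(a + √(-14 + a))/9)
(3350 - 955) + q(-21) = (3350 - 955) + (2/9)*(-21)*(-21 + √(-14 - 21)) = 2395 + (2/9)*(-21)*(-21 + √(-35)) = 2395 + (2/9)*(-21)*(-21 + I*√35) = 2395 + (98 - 14*I*√35/3) = 2493 - 14*I*√35/3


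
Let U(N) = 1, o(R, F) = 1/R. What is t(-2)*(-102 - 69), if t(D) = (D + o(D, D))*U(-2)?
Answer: 855/2 ≈ 427.50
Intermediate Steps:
t(D) = D + 1/D (t(D) = (D + 1/D)*1 = D + 1/D)
t(-2)*(-102 - 69) = (-2 + 1/(-2))*(-102 - 69) = (-2 - ½)*(-171) = -5/2*(-171) = 855/2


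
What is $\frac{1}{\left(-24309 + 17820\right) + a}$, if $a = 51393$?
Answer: $\frac{1}{44904} \approx 2.227 \cdot 10^{-5}$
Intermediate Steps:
$\frac{1}{\left(-24309 + 17820\right) + a} = \frac{1}{\left(-24309 + 17820\right) + 51393} = \frac{1}{-6489 + 51393} = \frac{1}{44904}$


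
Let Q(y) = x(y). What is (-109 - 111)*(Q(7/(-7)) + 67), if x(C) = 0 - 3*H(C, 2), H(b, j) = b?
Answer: -15400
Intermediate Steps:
x(C) = -3*C (x(C) = 0 - 3*C = -3*C)
Q(y) = -3*y
(-109 - 111)*(Q(7/(-7)) + 67) = (-109 - 111)*(-21/(-7) + 67) = -220*(-21*(-1)/7 + 67) = -220*(-3*(-1) + 67) = -220*(3 + 67) = -220*70 = -15400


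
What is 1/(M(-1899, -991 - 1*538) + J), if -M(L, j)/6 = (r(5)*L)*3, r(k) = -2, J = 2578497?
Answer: 1/2510133 ≈ 3.9839e-7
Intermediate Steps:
M(L, j) = 36*L (M(L, j) = -6*(-2*L)*3 = -(-36)*L = 36*L)
1/(M(-1899, -991 - 1*538) + J) = 1/(36*(-1899) + 2578497) = 1/(-68364 + 2578497) = 1/2510133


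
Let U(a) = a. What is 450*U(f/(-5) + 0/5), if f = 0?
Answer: 0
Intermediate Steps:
450*U(f/(-5) + 0/5) = 450*(0/(-5) + 0/5) = 450*(0*(-⅕) + 0*(⅕)) = 450*(0 + 0) = 450*0 = 0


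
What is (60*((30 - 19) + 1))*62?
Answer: 44640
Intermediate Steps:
(60*((30 - 19) + 1))*62 = (60*(11 + 1))*62 = (60*12)*62 = 720*62 = 44640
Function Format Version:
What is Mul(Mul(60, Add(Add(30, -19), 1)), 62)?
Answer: 44640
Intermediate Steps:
Mul(Mul(60, Add(Add(30, -19), 1)), 62) = Mul(Mul(60, Add(11, 1)), 62) = Mul(Mul(60, 12), 62) = Mul(720, 62) = 44640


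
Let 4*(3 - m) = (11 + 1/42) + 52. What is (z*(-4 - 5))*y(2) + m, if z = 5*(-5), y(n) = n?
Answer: 73457/168 ≈ 437.24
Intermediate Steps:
m = -2143/168 (m = 3 - ((11 + 1/42) + 52)/4 = 3 - (463/42 + 52)/4 = 3 - ¼*2647/42 = 3 - 2647/168 = -2143/168 ≈ -12.756)
z = -25
(z*(-4 - 5))*y(2) + m = -25*(-4 - 5)*2 - 2143/168 = -25*(-9)*2 - 2143/168 = 225*2 - 2143/168 = 450 - 2143/168 = 73457/168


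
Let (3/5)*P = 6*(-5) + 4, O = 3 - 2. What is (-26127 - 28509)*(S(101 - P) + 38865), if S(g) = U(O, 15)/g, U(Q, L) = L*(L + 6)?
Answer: -919496015640/433 ≈ -2.1235e+9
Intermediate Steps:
O = 1
P = -130/3 (P = 5*(6*(-5) + 4)/3 = 5*(-30 + 4)/3 = (5/3)*(-26) = -130/3 ≈ -43.333)
U(Q, L) = L*(6 + L)
S(g) = 315/g (S(g) = (15*(6 + 15))/g = (15*21)/g = 315/g)
(-26127 - 28509)*(S(101 - P) + 38865) = (-26127 - 28509)*(315/(101 - 1*(-130/3)) + 38865) = -54636*(315/(101 + 130/3) + 38865) = -54636*(315/(433/3) + 38865) = -54636*(315*(3/433) + 38865) = -54636*(945/433 + 38865) = -54636*16829490/433 = -919496015640/433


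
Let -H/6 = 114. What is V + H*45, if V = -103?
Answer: -30883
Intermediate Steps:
H = -684 (H = -6*114 = -684)
V + H*45 = -103 - 684*45 = -103 - 30780 = -30883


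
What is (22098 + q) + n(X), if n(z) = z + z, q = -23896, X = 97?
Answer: -1604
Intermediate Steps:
n(z) = 2*z
(22098 + q) + n(X) = (22098 - 23896) + 2*97 = -1798 + 194 = -1604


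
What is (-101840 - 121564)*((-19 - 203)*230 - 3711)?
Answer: 12236060484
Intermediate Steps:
(-101840 - 121564)*((-19 - 203)*230 - 3711) = -223404*(-222*230 - 3711) = -223404*(-51060 - 3711) = -223404*(-54771) = 12236060484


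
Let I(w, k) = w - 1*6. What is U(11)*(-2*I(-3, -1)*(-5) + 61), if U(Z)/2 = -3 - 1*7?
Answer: 580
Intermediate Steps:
U(Z) = -20 (U(Z) = 2*(-3 - 1*7) = 2*(-3 - 7) = 2*(-10) = -20)
I(w, k) = -6 + w (I(w, k) = w - 6 = -6 + w)
U(11)*(-2*I(-3, -1)*(-5) + 61) = -20*(-2*(-6 - 3)*(-5) + 61) = -20*(-2*(-9)*(-5) + 61) = -20*(18*(-5) + 61) = -20*(-90 + 61) = -20*(-29) = 580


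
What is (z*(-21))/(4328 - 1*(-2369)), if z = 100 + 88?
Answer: -3948/6697 ≈ -0.58952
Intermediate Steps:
z = 188
(z*(-21))/(4328 - 1*(-2369)) = (188*(-21))/(4328 - 1*(-2369)) = -3948/(4328 + 2369) = -3948/6697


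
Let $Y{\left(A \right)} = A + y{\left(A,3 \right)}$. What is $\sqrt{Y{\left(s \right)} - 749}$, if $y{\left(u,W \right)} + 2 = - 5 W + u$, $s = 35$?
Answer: $2 i \sqrt{174} \approx 26.382 i$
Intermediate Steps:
$y{\left(u,W \right)} = -2 + u - 5 W$ ($y{\left(u,W \right)} = -2 - \left(- u + 5 W\right) = -2 + u - 5 W$)
$Y{\left(A \right)} = -17 + 2 A$ ($Y{\left(A \right)} = A - \left(17 - A\right) = A + \left(-17 + A\right) = -17 + 2 A$)
$\sqrt{Y{\left(s \right)} - 749} = \sqrt{\left(-17 + 2 \cdot 35\right) - 749} = \sqrt{\left(-17 + 70\right) - 749} = \sqrt{53 - 749} = \sqrt{-696} = 2 i \sqrt{174}$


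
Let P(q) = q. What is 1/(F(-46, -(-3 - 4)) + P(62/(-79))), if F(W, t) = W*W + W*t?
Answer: 79/141664 ≈ 0.00055766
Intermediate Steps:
F(W, t) = W² + W*t
1/(F(-46, -(-3 - 4)) + P(62/(-79))) = 1/(-46*(-46 - (-3 - 4)) + 62/(-79)) = 1/(-46*(-46 - 1*(-7)) + 62*(-1/79)) = 1/(-46*(-46 + 7) - 62/79) = 1/(-46*(-39) - 62/79) = 1/(1794 - 62/79) = 1/(141664/79) = 79/141664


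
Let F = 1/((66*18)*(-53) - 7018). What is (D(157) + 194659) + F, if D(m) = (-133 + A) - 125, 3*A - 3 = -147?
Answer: 13601211645/69982 ≈ 1.9435e+5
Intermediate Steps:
A = -48 (A = 1 + (⅓)*(-147) = 1 - 49 = -48)
D(m) = -306 (D(m) = (-133 - 48) - 125 = -181 - 125 = -306)
F = -1/69982 (F = 1/(1188*(-53) - 7018) = 1/(-62964 - 7018) = 1/(-69982) = -1/69982 ≈ -1.4289e-5)
(D(157) + 194659) + F = (-306 + 194659) - 1/69982 = 194353 - 1/69982 = 13601211645/69982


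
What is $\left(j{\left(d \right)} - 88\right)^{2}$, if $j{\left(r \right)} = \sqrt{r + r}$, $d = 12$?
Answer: $7768 - 352 \sqrt{6} \approx 6905.8$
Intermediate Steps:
$j{\left(r \right)} = \sqrt{2} \sqrt{r}$ ($j{\left(r \right)} = \sqrt{2 r} = \sqrt{2} \sqrt{r}$)
$\left(j{\left(d \right)} - 88\right)^{2} = \left(\sqrt{2} \sqrt{12} - 88\right)^{2} = \left(\sqrt{2} \cdot 2 \sqrt{3} - 88\right)^{2} = \left(2 \sqrt{6} - 88\right)^{2} = \left(-88 + 2 \sqrt{6}\right)^{2}$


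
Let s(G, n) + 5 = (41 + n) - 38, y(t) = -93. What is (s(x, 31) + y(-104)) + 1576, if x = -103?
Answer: 1512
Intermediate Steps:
s(G, n) = -2 + n (s(G, n) = -5 + ((41 + n) - 38) = -5 + (3 + n) = -2 + n)
(s(x, 31) + y(-104)) + 1576 = ((-2 + 31) - 93) + 1576 = (29 - 93) + 1576 = -64 + 1576 = 1512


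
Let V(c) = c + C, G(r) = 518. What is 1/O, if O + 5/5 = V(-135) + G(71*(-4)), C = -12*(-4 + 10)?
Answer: 1/310 ≈ 0.0032258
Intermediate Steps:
C = -72 (C = -12*6 = -72)
V(c) = -72 + c (V(c) = c - 72 = -72 + c)
O = 310 (O = -1 + ((-72 - 135) + 518) = -1 + (-207 + 518) = -1 + 311 = 310)
1/O = 1/310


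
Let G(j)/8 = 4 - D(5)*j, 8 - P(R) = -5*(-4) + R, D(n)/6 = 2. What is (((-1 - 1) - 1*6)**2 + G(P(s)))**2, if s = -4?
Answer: 746496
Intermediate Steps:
D(n) = 12 (D(n) = 6*2 = 12)
P(R) = -12 - R (P(R) = 8 - (-5*(-4) + R) = 8 - (20 + R) = 8 + (-20 - R) = -12 - R)
G(j) = 32 - 96*j (G(j) = 8*(4 - 12*j) = 32 - 96*j)
(((-1 - 1) - 1*6)**2 + G(P(s)))**2 = (((-1 - 1) - 1*6)**2 + (32 - 96*(-12 - 1*(-4))))**2 = ((-2 - 6)**2 + (32 - 96*(-12 + 4)))**2 = ((-8)**2 + (32 - 96*(-8)))**2 = (64 + (32 + 768))**2 = (64 + 800)**2 = 864**2 = 746496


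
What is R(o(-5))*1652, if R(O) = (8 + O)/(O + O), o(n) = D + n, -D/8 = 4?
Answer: 23954/37 ≈ 647.41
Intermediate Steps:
D = -32 (D = -8*4 = -32)
o(n) = -32 + n
R(O) = (8 + O)/(2*O) (R(O) = (8 + O)/((2*O)) = (8 + O)*(1/(2*O)) = (8 + O)/(2*O))
R(o(-5))*1652 = ((8 + (-32 - 5))/(2*(-32 - 5)))*1652 = ((½)*(8 - 37)/(-37))*1652 = ((½)*(-1/37)*(-29))*1652 = (29/74)*1652 = 23954/37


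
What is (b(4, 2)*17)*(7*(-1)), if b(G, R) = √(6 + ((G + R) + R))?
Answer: -119*√14 ≈ -445.26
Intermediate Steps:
b(G, R) = √(6 + G + 2*R) (b(G, R) = √(6 + (G + 2*R)) = √(6 + G + 2*R))
(b(4, 2)*17)*(7*(-1)) = (√(6 + 4 + 2*2)*17)*(7*(-1)) = (√(6 + 4 + 4)*17)*(-7) = (√14*17)*(-7) = (17*√14)*(-7) = -119*√14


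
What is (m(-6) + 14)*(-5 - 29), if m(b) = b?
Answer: -272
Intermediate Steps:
(m(-6) + 14)*(-5 - 29) = (-6 + 14)*(-5 - 29) = 8*(-34) = -272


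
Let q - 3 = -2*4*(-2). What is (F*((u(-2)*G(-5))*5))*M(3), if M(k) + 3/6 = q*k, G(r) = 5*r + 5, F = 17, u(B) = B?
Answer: 192100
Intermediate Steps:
q = 19 (q = 3 - 2*4*(-2) = 3 - 8*(-2) = 3 + 16 = 19)
G(r) = 5 + 5*r
M(k) = -½ + 19*k
(F*((u(-2)*G(-5))*5))*M(3) = (17*(-2*(5 + 5*(-5))*5))*(-½ + 19*3) = (17*(-2*(5 - 25)*5))*(-½ + 57) = (17*(-2*(-20)*5))*(113/2) = (17*(40*5))*(113/2) = (17*200)*(113/2) = 3400*(113/2) = 192100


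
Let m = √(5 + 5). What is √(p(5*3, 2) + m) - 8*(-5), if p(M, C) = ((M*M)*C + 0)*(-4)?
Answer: 40 + √(-1800 + √10) ≈ 40.0 + 42.389*I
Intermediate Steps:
p(M, C) = -4*C*M² (p(M, C) = (M²*C + 0)*(-4) = (C*M² + 0)*(-4) = (C*M²)*(-4) = -4*C*M²)
m = √10 ≈ 3.1623
√(p(5*3, 2) + m) - 8*(-5) = √(-4*2*(5*3)² + √10) - 8*(-5) = √(-4*2*15² + √10) + 40 = √(-4*2*225 + √10) + 40 = √(-1800 + √10) + 40 = 40 + √(-1800 + √10)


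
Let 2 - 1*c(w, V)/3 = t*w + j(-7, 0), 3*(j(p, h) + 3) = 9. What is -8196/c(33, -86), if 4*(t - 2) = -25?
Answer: -10928/569 ≈ -19.206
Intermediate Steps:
t = -17/4 (t = 2 + (1/4)*(-25) = 2 - 25/4 = -17/4 ≈ -4.2500)
j(p, h) = 0 (j(p, h) = -3 + (1/3)*9 = -3 + 3 = 0)
c(w, V) = 6 + 51*w/4 (c(w, V) = 6 - 3*(-17*w/4 + 0) = 6 - (-51)*w/4 = 6 + 51*w/4)
-8196/c(33, -86) = -8196/(6 + (51/4)*33) = -8196/(6 + 1683/4) = -8196/1707/4 = -8196*4/1707 = -10928/569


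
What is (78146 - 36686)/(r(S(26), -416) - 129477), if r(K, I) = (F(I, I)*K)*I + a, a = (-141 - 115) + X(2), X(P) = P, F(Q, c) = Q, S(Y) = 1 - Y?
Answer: -13820/1485377 ≈ -0.0093040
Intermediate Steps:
a = -254 (a = (-141 - 115) + 2 = -256 + 2 = -254)
r(K, I) = -254 + K*I² (r(K, I) = (I*K)*I - 254 = K*I² - 254 = -254 + K*I²)
(78146 - 36686)/(r(S(26), -416) - 129477) = (78146 - 36686)/((-254 + (1 - 1*26)*(-416)²) - 129477) = 41460/((-254 + (1 - 26)*173056) - 129477) = 41460/((-254 - 25*173056) - 129477) = 41460/((-254 - 4326400) - 129477) = 41460/(-4326654 - 129477) = 41460/(-4456131) = 41460*(-1/4456131) = -13820/1485377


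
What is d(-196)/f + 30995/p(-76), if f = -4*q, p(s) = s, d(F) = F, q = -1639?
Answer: -50804529/124564 ≈ -407.86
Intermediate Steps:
f = 6556 (f = -4*(-1639) = 6556)
d(-196)/f + 30995/p(-76) = -196/6556 + 30995/(-76) = -196*1/6556 + 30995*(-1/76) = -49/1639 - 30995/76 = -50804529/124564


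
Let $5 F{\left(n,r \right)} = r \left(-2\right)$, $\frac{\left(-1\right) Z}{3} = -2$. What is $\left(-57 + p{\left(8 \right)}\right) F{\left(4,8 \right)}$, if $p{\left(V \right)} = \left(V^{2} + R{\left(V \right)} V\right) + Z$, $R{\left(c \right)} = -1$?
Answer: $-16$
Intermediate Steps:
$Z = 6$ ($Z = \left(-3\right) \left(-2\right) = 6$)
$F{\left(n,r \right)} = - \frac{2 r}{5}$ ($F{\left(n,r \right)} = \frac{r \left(-2\right)}{5} = \frac{\left(-2\right) r}{5} = - \frac{2 r}{5}$)
$p{\left(V \right)} = 6 + V^{2} - V$ ($p{\left(V \right)} = \left(V^{2} - V\right) + 6 = 6 + V^{2} - V$)
$\left(-57 + p{\left(8 \right)}\right) F{\left(4,8 \right)} = \left(-57 + \left(6 + 8^{2} - 8\right)\right) \left(\left(- \frac{2}{5}\right) 8\right) = \left(-57 + \left(6 + 64 - 8\right)\right) \left(- \frac{16}{5}\right) = \left(-57 + 62\right) \left(- \frac{16}{5}\right) = 5 \left(- \frac{16}{5}\right) = -16$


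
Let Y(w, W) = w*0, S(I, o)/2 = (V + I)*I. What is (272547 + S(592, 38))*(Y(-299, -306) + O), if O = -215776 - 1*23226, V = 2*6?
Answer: -236058212366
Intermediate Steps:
V = 12
S(I, o) = 2*I*(12 + I) (S(I, o) = 2*((12 + I)*I) = 2*(I*(12 + I)) = 2*I*(12 + I))
Y(w, W) = 0
O = -239002 (O = -215776 - 23226 = -239002)
(272547 + S(592, 38))*(Y(-299, -306) + O) = (272547 + 2*592*(12 + 592))*(0 - 239002) = (272547 + 2*592*604)*(-239002) = (272547 + 715136)*(-239002) = 987683*(-239002) = -236058212366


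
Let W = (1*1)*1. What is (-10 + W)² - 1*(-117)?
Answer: 198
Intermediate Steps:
W = 1 (W = 1*1 = 1)
(-10 + W)² - 1*(-117) = (-10 + 1)² - 1*(-117) = (-9)² + 117 = 81 + 117 = 198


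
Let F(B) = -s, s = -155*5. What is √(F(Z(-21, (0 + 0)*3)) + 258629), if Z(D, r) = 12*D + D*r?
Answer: 2*√64851 ≈ 509.32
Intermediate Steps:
s = -775
F(B) = 775 (F(B) = -1*(-775) = 775)
√(F(Z(-21, (0 + 0)*3)) + 258629) = √(775 + 258629) = √259404 = 2*√64851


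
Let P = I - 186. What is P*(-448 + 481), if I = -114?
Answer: -9900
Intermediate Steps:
P = -300 (P = -114 - 186 = -300)
P*(-448 + 481) = -300*(-448 + 481) = -300*33 = -9900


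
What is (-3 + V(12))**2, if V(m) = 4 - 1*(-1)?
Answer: 4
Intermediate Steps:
V(m) = 5 (V(m) = 4 + 1 = 5)
(-3 + V(12))**2 = (-3 + 5)**2 = 2**2 = 4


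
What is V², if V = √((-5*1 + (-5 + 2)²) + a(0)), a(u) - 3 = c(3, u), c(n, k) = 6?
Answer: 13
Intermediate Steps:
a(u) = 9 (a(u) = 3 + 6 = 9)
V = √13 (V = √((-5*1 + (-5 + 2)²) + 9) = √((-5 + (-3)²) + 9) = √((-5 + 9) + 9) = √(4 + 9) = √13 ≈ 3.6056)
V² = (√13)² = 13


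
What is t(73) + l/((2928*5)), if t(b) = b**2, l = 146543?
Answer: 78163103/14640 ≈ 5339.0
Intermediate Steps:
t(73) + l/((2928*5)) = 73**2 + 146543/((2928*5)) = 5329 + 146543/14640 = 78163103/14640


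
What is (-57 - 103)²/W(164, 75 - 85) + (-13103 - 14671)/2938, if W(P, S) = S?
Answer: -3774527/1469 ≈ -2569.5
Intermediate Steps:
(-57 - 103)²/W(164, 75 - 85) + (-13103 - 14671)/2938 = (-57 - 103)²/(75 - 85) + (-13103 - 14671)/2938 = (-160)²/(-10) - 27774*1/2938 = 25600*(-⅒) - 13887/1469 = -2560 - 13887/1469 = -3774527/1469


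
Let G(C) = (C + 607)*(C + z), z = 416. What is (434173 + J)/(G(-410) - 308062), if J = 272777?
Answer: -70695/30688 ≈ -2.3037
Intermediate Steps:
G(C) = (416 + C)*(607 + C) (G(C) = (C + 607)*(C + 416) = (607 + C)*(416 + C) = (416 + C)*(607 + C))
(434173 + J)/(G(-410) - 308062) = (434173 + 272777)/((252512 + (-410)² + 1023*(-410)) - 308062) = 706950/((252512 + 168100 - 419430) - 308062) = 706950/(1182 - 308062) = 706950/(-306880) = 706950*(-1/306880) = -70695/30688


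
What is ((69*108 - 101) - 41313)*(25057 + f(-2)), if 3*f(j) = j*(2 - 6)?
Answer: -2553229198/3 ≈ -8.5108e+8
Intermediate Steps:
f(j) = -4*j/3 (f(j) = (j*(2 - 6))/3 = (j*(-4))/3 = (-4*j)/3 = -4*j/3)
((69*108 - 101) - 41313)*(25057 + f(-2)) = ((69*108 - 101) - 41313)*(25057 - 4/3*(-2)) = ((7452 - 101) - 41313)*(25057 + 8/3) = (7351 - 41313)*(75179/3) = -33962*75179/3 = -2553229198/3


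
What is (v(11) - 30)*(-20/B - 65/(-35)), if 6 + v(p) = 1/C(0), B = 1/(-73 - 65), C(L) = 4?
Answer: -2764619/28 ≈ -98736.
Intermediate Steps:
B = -1/138 (B = 1/(-138) = -1/138 ≈ -0.0072464)
v(p) = -23/4 (v(p) = -6 + 1/4 = -6 + ¼ = -23/4)
(v(11) - 30)*(-20/B - 65/(-35)) = (-23/4 - 30)*(-20/(-1/138) - 65/(-35)) = -143*(-20*(-138) - 65*(-1/35))/4 = -143*(2760 + 13/7)/4 = -143/4*19333/7 = -2764619/28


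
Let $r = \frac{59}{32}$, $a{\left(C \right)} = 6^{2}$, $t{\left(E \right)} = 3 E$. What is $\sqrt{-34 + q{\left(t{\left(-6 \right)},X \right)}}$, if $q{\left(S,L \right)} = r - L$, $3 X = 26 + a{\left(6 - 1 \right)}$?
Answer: $\frac{i \sqrt{30426}}{24} \approx 7.2679 i$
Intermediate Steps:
$a{\left(C \right)} = 36$
$X = \frac{62}{3}$ ($X = \frac{26 + 36}{3} = \frac{1}{3} \cdot 62 = \frac{62}{3} \approx 20.667$)
$r = \frac{59}{32}$ ($r = 59 \cdot \frac{1}{32} = \frac{59}{32} \approx 1.8438$)
$q{\left(S,L \right)} = \frac{59}{32} - L$
$\sqrt{-34 + q{\left(t{\left(-6 \right)},X \right)}} = \sqrt{-34 + \left(\frac{59}{32} - \frac{62}{3}\right)} = \sqrt{-34 - \frac{1807}{96}} = \sqrt{- \frac{5071}{96}} = \frac{i \sqrt{30426}}{24}$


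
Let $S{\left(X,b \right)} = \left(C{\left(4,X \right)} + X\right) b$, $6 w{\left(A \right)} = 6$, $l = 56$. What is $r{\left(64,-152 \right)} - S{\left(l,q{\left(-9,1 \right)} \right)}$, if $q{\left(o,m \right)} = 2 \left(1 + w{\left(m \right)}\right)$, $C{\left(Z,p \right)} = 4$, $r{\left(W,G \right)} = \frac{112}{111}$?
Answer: $- \frac{26528}{111} \approx -238.99$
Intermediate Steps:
$w{\left(A \right)} = 1$ ($w{\left(A \right)} = \frac{1}{6} \cdot 6 = 1$)
$r{\left(W,G \right)} = \frac{112}{111}$ ($r{\left(W,G \right)} = 112 \cdot \frac{1}{111} = \frac{112}{111}$)
$q{\left(o,m \right)} = 4$ ($q{\left(o,m \right)} = 2 \left(1 + 1\right) = 2 \cdot 2 = 4$)
$S{\left(X,b \right)} = b \left(4 + X\right)$ ($S{\left(X,b \right)} = \left(4 + X\right) b = b \left(4 + X\right)$)
$r{\left(64,-152 \right)} - S{\left(l,q{\left(-9,1 \right)} \right)} = \frac{112}{111} - 4 \left(4 + 56\right) = \frac{112}{111} - 4 \cdot 60 = \frac{112}{111} - 240 = - \frac{26528}{111}$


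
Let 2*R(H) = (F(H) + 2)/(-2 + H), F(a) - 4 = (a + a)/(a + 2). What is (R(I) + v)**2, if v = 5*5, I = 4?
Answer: 25921/36 ≈ 720.03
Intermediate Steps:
v = 25
F(a) = 4 + 2*a/(2 + a) (F(a) = 4 + (a + a)/(a + 2) = 4 + (2*a)/(2 + a) = 4 + 2*a/(2 + a))
R(H) = (2 + 2*(4 + 3*H)/(2 + H))/(2*(-2 + H)) (R(H) = ((2*(4 + 3*H)/(2 + H) + 2)/(-2 + H))/2 = ((2 + 2*(4 + 3*H)/(2 + H))/(-2 + H))/2 = (2 + 2*(4 + 3*H)/(2 + H))/(2*(-2 + H)))
(R(I) + v)**2 = (2*(3 + 2*4)/(-4 + 4**2) + 25)**2 = (2*(3 + 8)/(-4 + 16) + 25)**2 = (2*11/12 + 25)**2 = (2*(1/12)*11 + 25)**2 = (11/6 + 25)**2 = (161/6)**2 = 25921/36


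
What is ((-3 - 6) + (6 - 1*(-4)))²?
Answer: 1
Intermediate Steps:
((-3 - 6) + (6 - 1*(-4)))² = (-9 + (6 + 4))² = (-9 + 10)² = 1² = 1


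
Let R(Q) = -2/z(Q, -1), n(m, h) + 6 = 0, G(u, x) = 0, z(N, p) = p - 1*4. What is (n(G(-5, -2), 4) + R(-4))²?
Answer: 784/25 ≈ 31.360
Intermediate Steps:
z(N, p) = -4 + p (z(N, p) = p - 4 = -4 + p)
n(m, h) = -6 (n(m, h) = -6 + 0 = -6)
R(Q) = ⅖ (R(Q) = -2/(-4 - 1) = -2/(-5) = -2*(-⅕) = ⅖)
(n(G(-5, -2), 4) + R(-4))² = (-6 + ⅖)² = (-28/5)² = 784/25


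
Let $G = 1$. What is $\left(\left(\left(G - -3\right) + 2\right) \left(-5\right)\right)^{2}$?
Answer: $900$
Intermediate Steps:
$\left(\left(\left(G - -3\right) + 2\right) \left(-5\right)\right)^{2} = \left(\left(\left(1 - -3\right) + 2\right) \left(-5\right)\right)^{2} = \left(\left(\left(1 + 3\right) + 2\right) \left(-5\right)\right)^{2} = \left(\left(4 + 2\right) \left(-5\right)\right)^{2} = \left(6 \left(-5\right)\right)^{2} = \left(-30\right)^{2} = 900$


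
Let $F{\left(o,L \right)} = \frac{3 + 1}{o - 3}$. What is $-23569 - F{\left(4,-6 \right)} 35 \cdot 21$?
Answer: $-26509$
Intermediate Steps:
$F{\left(o,L \right)} = \frac{4}{-3 + o}$
$-23569 - F{\left(4,-6 \right)} 35 \cdot 21 = -23569 - \frac{4}{-3 + 4} \cdot 35 \cdot 21 = -23569 - \frac{4}{1} \cdot 35 \cdot 21 = -23569 - 4 \cdot 1 \cdot 35 \cdot 21 = -23569 - 4 \cdot 35 \cdot 21 = -23569 - 140 \cdot 21 = -23569 - 2940 = -26509$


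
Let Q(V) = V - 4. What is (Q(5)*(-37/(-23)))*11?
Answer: 407/23 ≈ 17.696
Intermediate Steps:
Q(V) = -4 + V
(Q(5)*(-37/(-23)))*11 = ((-4 + 5)*(-37/(-23)))*11 = (1*(-37*(-1/23)))*11 = (1*(37/23))*11 = (37/23)*11 = 407/23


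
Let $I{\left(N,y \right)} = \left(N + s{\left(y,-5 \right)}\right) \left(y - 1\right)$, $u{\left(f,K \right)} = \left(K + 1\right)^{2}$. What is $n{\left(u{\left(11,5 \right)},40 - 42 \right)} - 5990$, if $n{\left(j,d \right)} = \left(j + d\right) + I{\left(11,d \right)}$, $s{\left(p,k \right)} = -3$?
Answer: $-5980$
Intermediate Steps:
$u{\left(f,K \right)} = \left(1 + K\right)^{2}$
$I{\left(N,y \right)} = \left(-1 + y\right) \left(-3 + N\right)$ ($I{\left(N,y \right)} = \left(N - 3\right) \left(y - 1\right) = \left(-3 + N\right) \left(-1 + y\right) = \left(-1 + y\right) \left(-3 + N\right)$)
$n{\left(j,d \right)} = -8 + j + 9 d$ ($n{\left(j,d \right)} = \left(j + d\right) + \left(3 - 11 - 3 d + 11 d\right) = \left(d + j\right) + \left(3 - 11 - 3 d + 11 d\right) = \left(d + j\right) + \left(-8 + 8 d\right) = -8 + j + 9 d$)
$n{\left(u{\left(11,5 \right)},40 - 42 \right)} - 5990 = \left(-8 + \left(1 + 5\right)^{2} + 9 \left(40 - 42\right)\right) - 5990 = \left(-8 + 6^{2} + 9 \left(-2\right)\right) - 5990 = \left(-8 + 36 - 18\right) - 5990 = 10 - 5990 = -5980$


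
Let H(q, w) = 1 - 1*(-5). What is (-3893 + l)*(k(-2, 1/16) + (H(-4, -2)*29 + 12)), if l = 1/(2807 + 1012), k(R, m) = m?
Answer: -22130074291/30552 ≈ -7.2434e+5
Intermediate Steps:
H(q, w) = 6 (H(q, w) = 1 + 5 = 6)
l = 1/3819 ≈ 0.00026185
(-3893 + l)*(k(-2, 1/16) + (H(-4, -2)*29 + 12)) = (-3893 + 1/3819)*(1/16 + (6*29 + 12)) = -14867366*(1/16 + (174 + 12))/3819 = -14867366*(1/16 + 186)/3819 = -14867366/3819*2977/16 = -22130074291/30552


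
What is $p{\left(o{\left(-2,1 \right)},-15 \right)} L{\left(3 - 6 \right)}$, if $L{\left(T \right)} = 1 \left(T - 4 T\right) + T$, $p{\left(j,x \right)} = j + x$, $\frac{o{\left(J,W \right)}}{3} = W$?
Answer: $-72$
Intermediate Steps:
$o{\left(J,W \right)} = 3 W$
$L{\left(T \right)} = - 2 T$ ($L{\left(T \right)} = 1 \left(- 3 T\right) + T = - 3 T + T = - 2 T$)
$p{\left(o{\left(-2,1 \right)},-15 \right)} L{\left(3 - 6 \right)} = \left(3 \cdot 1 - 15\right) \left(- 2 \left(3 - 6\right)\right) = \left(3 - 15\right) \left(\left(-2\right) \left(-3\right)\right) = \left(-12\right) 6 = -72$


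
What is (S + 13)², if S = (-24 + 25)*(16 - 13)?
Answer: 256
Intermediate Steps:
S = 3 (S = 1*3 = 3)
(S + 13)² = (3 + 13)² = 16² = 256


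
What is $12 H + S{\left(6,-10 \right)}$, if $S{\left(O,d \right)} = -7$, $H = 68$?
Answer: $809$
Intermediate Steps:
$12 H + S{\left(6,-10 \right)} = 12 \cdot 68 - 7 = 816 - 7 = 809$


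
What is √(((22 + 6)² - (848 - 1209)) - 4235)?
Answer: I*√3090 ≈ 55.588*I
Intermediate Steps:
√(((22 + 6)² - (848 - 1209)) - 4235) = √((28² - 1*(-361)) - 4235) = √((784 + 361) - 4235) = √(1145 - 4235) = √(-3090) = I*√3090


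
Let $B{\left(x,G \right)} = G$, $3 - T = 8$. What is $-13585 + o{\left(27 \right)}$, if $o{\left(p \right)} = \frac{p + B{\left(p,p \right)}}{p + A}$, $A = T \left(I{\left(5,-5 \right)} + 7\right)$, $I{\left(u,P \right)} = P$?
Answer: $- \frac{230891}{17} \approx -13582.0$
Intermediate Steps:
$T = -5$ ($T = 3 - 8 = -5$)
$A = -10$ ($A = - 5 \left(-5 + 7\right) = \left(-5\right) 2 = -10$)
$o{\left(p \right)} = \frac{2 p}{-10 + p}$ ($o{\left(p \right)} = \frac{p + p}{p - 10} = \frac{2 p}{-10 + p}$)
$-13585 + o{\left(27 \right)} = -13585 + 2 \cdot 27 \frac{1}{-10 + 27} = -13585 + 2 \cdot 27 \cdot \frac{1}{17} = -13585 + \frac{54}{17} = - \frac{230891}{17}$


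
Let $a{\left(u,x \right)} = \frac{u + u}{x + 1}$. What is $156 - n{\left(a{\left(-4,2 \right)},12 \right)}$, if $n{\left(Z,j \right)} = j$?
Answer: $144$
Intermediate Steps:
$a{\left(u,x \right)} = \frac{2 u}{1 + x}$
$156 - n{\left(a{\left(-4,2 \right)},12 \right)} = 156 - 12 = 144$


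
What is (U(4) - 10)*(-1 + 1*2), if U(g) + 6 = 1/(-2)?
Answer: -33/2 ≈ -16.500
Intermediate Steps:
U(g) = -13/2 (U(g) = -6 + 1/(-2) = -6 - 1/2 = -13/2)
(U(4) - 10)*(-1 + 1*2) = (-13/2 - 10)*(-1 + 1*2) = -33*(-1 + 2)/2 = -33/2*1 = -33/2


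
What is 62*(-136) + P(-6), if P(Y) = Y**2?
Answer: -8396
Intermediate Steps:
62*(-136) + P(-6) = 62*(-136) + (-6)**2 = -8432 + 36 = -8396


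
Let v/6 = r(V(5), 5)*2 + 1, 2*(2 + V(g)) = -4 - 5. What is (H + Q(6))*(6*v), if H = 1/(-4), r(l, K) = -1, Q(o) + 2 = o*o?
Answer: -1215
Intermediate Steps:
V(g) = -13/2 (V(g) = -2 + (-4 - 5)/2 = -2 + (1/2)*(-9) = -2 - 9/2 = -13/2)
Q(o) = -2 + o**2 (Q(o) = -2 + o*o = -2 + o**2)
H = -1/4 ≈ -0.25000
v = -6 (v = 6*(-1*2 + 1) = 6*(-2 + 1) = 6*(-1) = -6)
(H + Q(6))*(6*v) = (-1/4 + (-2 + 6**2))*(6*(-6)) = (-1/4 + (-2 + 36))*(-36) = (-1/4 + 34)*(-36) = (135/4)*(-36) = -1215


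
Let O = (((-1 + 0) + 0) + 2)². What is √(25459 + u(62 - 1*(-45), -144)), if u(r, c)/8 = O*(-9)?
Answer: √25387 ≈ 159.33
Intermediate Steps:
O = 1 (O = ((-1 + 0) + 2)² = (-1 + 2)² = 1² = 1)
u(r, c) = -72 (u(r, c) = 8*(1*(-9)) = 8*(-9) = -72)
√(25459 + u(62 - 1*(-45), -144)) = √(25459 - 72) = √25387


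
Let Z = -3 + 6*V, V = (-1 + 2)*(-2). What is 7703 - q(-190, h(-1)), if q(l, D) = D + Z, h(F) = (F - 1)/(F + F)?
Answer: 7717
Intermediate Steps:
h(F) = (-1 + F)/(2*F) (h(F) = (-1 + F)/((2*F)) = (-1 + F)*(1/(2*F)) = (-1 + F)/(2*F))
V = -2 (V = 1*(-2) = -2)
Z = -15 (Z = -3 + 6*(-2) = -3 - 12 = -15)
q(l, D) = -15 + D (q(l, D) = D - 15 = -15 + D)
7703 - q(-190, h(-1)) = 7703 - (-15 + (1/2)*(-1 - 1)/(-1)) = 7703 - (-15 + (1/2)*(-1)*(-2)) = 7703 - (-15 + 1) = 7703 - 1*(-14) = 7703 + 14 = 7717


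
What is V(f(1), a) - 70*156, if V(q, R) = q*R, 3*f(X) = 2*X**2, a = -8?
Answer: -32776/3 ≈ -10925.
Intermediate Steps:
f(X) = 2*X**2/3 (f(X) = (2*X**2)/3 = 2*X**2/3)
V(q, R) = R*q
V(f(1), a) - 70*156 = -16*1**2/3 - 70*156 = -16/3 - 10920 = -32776/3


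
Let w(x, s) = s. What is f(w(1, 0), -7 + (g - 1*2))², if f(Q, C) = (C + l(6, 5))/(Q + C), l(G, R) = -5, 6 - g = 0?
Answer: 64/9 ≈ 7.1111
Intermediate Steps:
g = 6 (g = 6 - 1*0 = 6 + 0 = 6)
f(Q, C) = (-5 + C)/(C + Q) (f(Q, C) = (C - 5)/(Q + C) = (-5 + C)/(C + Q))
f(w(1, 0), -7 + (g - 1*2))² = ((-5 + (-7 + (6 - 1*2)))/((-7 + (6 - 1*2)) + 0))² = ((-5 + (-7 + (6 - 2)))/((-7 + (6 - 2)) + 0))² = ((-5 + (-7 + 4))/((-7 + 4) + 0))² = ((-5 - 3)/(-3 + 0))² = (-8/(-3))² = (-⅓*(-8))² = (8/3)² = 64/9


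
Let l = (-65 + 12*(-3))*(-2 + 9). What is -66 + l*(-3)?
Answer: 2055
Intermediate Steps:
l = -707 (l = (-65 - 36)*7 = -101*7 = -707)
-66 + l*(-3) = -66 - 707*(-3) = -66 + 2121 = 2055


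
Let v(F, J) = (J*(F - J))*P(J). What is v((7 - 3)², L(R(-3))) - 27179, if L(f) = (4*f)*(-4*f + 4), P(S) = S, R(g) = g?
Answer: 7640533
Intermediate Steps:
L(f) = 4*f*(4 - 4*f) (L(f) = (4*f)*(4 - 4*f) = 4*f*(4 - 4*f))
v(F, J) = J²*(F - J) (v(F, J) = (J*(F - J))*J = J²*(F - J))
v((7 - 3)², L(R(-3))) - 27179 = (16*(-3)*(1 - 1*(-3)))²*((7 - 3)² - 16*(-3)*(1 - 1*(-3))) - 27179 = (16*(-3)*(1 + 3))²*(4² - 16*(-3)*(1 + 3)) - 27179 = (16*(-3)*4)²*(16 - 16*(-3)*4) - 27179 = (-192)²*(16 - 1*(-192)) - 27179 = 36864*(16 + 192) - 27179 = 36864*208 - 27179 = 7667712 - 27179 = 7640533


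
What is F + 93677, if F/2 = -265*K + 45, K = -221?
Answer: 210897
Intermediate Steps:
F = 117220 (F = 2*(-265*(-221) + 45) = 2*(58565 + 45) = 2*58610 = 117220)
F + 93677 = 117220 + 93677 = 210897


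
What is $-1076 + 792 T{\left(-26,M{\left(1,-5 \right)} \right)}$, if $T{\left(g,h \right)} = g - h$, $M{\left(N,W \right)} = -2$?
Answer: $-20084$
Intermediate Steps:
$-1076 + 792 T{\left(-26,M{\left(1,-5 \right)} \right)} = -1076 + 792 \left(-26 - -2\right) = -1076 + 792 \left(-26 + 2\right) = -1076 + 792 \left(-24\right) = -1076 - 19008 = -20084$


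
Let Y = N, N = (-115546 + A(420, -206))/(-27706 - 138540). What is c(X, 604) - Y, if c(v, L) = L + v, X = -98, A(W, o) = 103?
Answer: 831733/1646 ≈ 505.31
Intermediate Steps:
N = 1143/1646 (N = (-115546 + 103)/(-27706 - 138540) = -115443/(-166246) = -115443*(-1/166246) = 1143/1646 ≈ 0.69441)
Y = 1143/1646 ≈ 0.69441
c(X, 604) - Y = (604 - 98) - 1*1143/1646 = 506 - 1143/1646 = 831733/1646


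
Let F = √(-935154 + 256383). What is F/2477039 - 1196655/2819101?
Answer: -1196655/2819101 + 3*I*√75419/2477039 ≈ -0.42448 + 0.00033261*I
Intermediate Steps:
F = 3*I*√75419 (F = √(-678771) = 3*I*√75419 ≈ 823.88*I)
F/2477039 - 1196655/2819101 = (3*I*√75419)/2477039 - 1196655/2819101 = (3*I*√75419)*(1/2477039) - 1196655*1/2819101 = 3*I*√75419/2477039 - 1196655/2819101 = -1196655/2819101 + 3*I*√75419/2477039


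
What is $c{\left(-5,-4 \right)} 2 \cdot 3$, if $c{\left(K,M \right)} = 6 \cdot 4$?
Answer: $144$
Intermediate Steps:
$c{\left(K,M \right)} = 24$
$c{\left(-5,-4 \right)} 2 \cdot 3 = 24 \cdot 2 \cdot 3 = 24 \cdot 6 = 144$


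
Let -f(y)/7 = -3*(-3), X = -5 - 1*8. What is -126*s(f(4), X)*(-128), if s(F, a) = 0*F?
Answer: 0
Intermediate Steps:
X = -13 (X = -5 - 8 = -13)
f(y) = -63 (f(y) = -(-21)*(-3) = -7*9 = -63)
s(F, a) = 0
-126*s(f(4), X)*(-128) = -126*0*(-128) = 0*(-128) = 0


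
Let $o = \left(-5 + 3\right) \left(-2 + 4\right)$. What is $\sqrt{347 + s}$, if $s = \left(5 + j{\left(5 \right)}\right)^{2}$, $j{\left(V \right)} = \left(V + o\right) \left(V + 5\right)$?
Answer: $2 \sqrt{143} \approx 23.917$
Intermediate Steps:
$o = -4$ ($o = \left(-2\right) 2 = -4$)
$j{\left(V \right)} = \left(-4 + V\right) \left(5 + V\right)$ ($j{\left(V \right)} = \left(V - 4\right) \left(V + 5\right) = \left(-4 + V\right) \left(5 + V\right)$)
$s = 225$ ($s = \left(5 + \left(-20 + 5 + 5^{2}\right)\right)^{2} = \left(5 + \left(-20 + 5 + 25\right)\right)^{2} = \left(5 + 10\right)^{2} = 15^{2} = 225$)
$\sqrt{347 + s} = \sqrt{347 + 225} = \sqrt{572} = 2 \sqrt{143}$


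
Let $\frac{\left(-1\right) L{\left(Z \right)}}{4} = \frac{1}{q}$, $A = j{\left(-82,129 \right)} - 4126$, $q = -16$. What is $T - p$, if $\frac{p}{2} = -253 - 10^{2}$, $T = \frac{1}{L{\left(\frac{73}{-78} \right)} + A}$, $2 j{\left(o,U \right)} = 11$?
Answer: $\frac{11635582}{16481} \approx 706.0$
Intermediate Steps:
$j{\left(o,U \right)} = \frac{11}{2}$ ($j{\left(o,U \right)} = \frac{1}{2} \cdot 11 = \frac{11}{2}$)
$A = - \frac{8241}{2}$ ($A = \frac{11}{2} - 4126 = - \frac{8241}{2} \approx -4120.5$)
$L{\left(Z \right)} = \frac{1}{4}$ ($L{\left(Z \right)} = - \frac{4}{-16} = \left(-4\right) \left(- \frac{1}{16}\right) = \frac{1}{4}$)
$T = - \frac{4}{16481}$ ($T = \frac{1}{\frac{1}{4} - \frac{8241}{2}} = \frac{1}{- \frac{16481}{4}} = - \frac{4}{16481} \approx -0.0002427$)
$p = -706$ ($p = 2 \left(-253 - 10^{2}\right) = 2 \left(-253 - 100\right) = 2 \left(-353\right) = -706$)
$T - p = - \frac{4}{16481} - -706 = - \frac{4}{16481} + 706 = \frac{11635582}{16481}$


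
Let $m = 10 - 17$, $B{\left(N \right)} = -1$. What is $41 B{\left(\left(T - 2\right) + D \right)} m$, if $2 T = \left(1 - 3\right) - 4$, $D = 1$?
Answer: $287$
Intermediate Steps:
$T = -3$ ($T = \frac{\left(1 - 3\right) - 4}{2} = \frac{-2 - 4}{2} = \frac{1}{2} \left(-6\right) = -3$)
$m = -7$
$41 B{\left(\left(T - 2\right) + D \right)} m = 41 \left(-1\right) \left(-7\right) = \left(-41\right) \left(-7\right) = 287$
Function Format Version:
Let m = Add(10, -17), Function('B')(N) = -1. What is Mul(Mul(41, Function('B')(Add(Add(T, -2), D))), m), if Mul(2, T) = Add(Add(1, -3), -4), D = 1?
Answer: 287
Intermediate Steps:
T = -3 (T = Mul(Rational(1, 2), Add(Add(1, -3), -4)) = Mul(Rational(1, 2), Add(-2, -4)) = Mul(Rational(1, 2), -6) = -3)
m = -7
Mul(Mul(41, Function('B')(Add(Add(T, -2), D))), m) = Mul(Mul(41, -1), -7) = Mul(-41, -7) = 287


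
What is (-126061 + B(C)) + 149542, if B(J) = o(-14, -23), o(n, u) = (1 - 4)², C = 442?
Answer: 23490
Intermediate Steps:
o(n, u) = 9 (o(n, u) = (-3)² = 9)
B(J) = 9
(-126061 + B(C)) + 149542 = (-126061 + 9) + 149542 = -126052 + 149542 = 23490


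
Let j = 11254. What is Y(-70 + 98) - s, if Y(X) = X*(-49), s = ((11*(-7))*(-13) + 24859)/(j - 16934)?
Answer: -388355/284 ≈ -1367.4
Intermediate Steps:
s = -1293/284 (s = ((11*(-7))*(-13) + 24859)/(11254 - 16934) = (-77*(-13) + 24859)/(-5680) = (1001 + 24859)*(-1/5680) = 25860*(-1/5680) = -1293/284 ≈ -4.5528)
Y(X) = -49*X
Y(-70 + 98) - s = -49*(-70 + 98) - 1*(-1293/284) = -49*28 + 1293/284 = -1372 + 1293/284 = -388355/284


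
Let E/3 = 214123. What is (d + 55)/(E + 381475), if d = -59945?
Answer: -29945/511922 ≈ -0.058495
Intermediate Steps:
E = 642369 (E = 3*214123 = 642369)
(d + 55)/(E + 381475) = (-59945 + 55)/(642369 + 381475) = -59890/1023844 = -59890*1/1023844 = -29945/511922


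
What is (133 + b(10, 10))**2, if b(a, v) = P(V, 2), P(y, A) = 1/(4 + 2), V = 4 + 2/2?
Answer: 638401/36 ≈ 17733.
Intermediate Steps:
V = 5 (V = 4 + 2*(1/2) = 4 + 1 = 5)
P(y, A) = 1/6
b(a, v) = 1/6
(133 + b(10, 10))**2 = (133 + 1/6)**2 = (799/6)**2 = 638401/36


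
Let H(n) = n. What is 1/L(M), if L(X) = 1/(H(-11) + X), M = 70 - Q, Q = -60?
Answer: 119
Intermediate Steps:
M = 130 (M = 70 - 1*(-60) = 70 + 60 = 130)
L(X) = 1/(-11 + X)
1/L(M) = 1/(1/(-11 + 130)) = 1/(1/119) = 119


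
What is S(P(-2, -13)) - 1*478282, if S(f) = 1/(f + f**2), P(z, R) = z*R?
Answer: -335753963/702 ≈ -4.7828e+5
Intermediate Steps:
P(z, R) = R*z
S(P(-2, -13)) - 1*478282 = 1/(((-13*(-2)))*(1 - 13*(-2))) - 1*478282 = 1/(26*(1 + 26)) - 478282 = (1/26)/27 - 478282 = (1/26)*(1/27) - 478282 = 1/702 - 478282 = -335753963/702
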